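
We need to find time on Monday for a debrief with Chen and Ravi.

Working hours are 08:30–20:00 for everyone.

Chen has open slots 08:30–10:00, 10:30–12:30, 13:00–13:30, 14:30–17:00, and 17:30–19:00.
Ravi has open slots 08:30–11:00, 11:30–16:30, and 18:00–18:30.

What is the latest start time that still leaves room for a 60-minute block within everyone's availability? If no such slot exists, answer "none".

15:30

Chen ∩ Ravi: 08:30–10:00, 10:30–11:00, 11:30–12:30, 13:00–13:30, 14:30–16:30, 18:00–18:30.
Windows ≥ 60 min: 08:30–10:00, 11:30–12:30, 14:30–16:30.
Latest start in the last window 14:30–16:30 is 16:30 − 60 min = 15:30.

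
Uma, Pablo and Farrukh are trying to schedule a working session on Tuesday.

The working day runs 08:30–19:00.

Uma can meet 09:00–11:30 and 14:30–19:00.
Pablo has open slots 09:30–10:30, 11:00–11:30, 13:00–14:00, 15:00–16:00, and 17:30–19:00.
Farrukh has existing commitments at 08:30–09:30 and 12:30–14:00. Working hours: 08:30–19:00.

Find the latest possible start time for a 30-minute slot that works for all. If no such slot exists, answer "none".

18:30

Farrukh free within 08:30–19:00: 09:30–12:30, 14:00–19:00.
Uma ∩ Pablo: 09:30–10:30, 11:00–11:30, 15:00–16:00, 17:30–19:00.
Uma ∩ Pablo ∩ Farrukh: 09:30–10:30, 11:00–11:30, 15:00–16:00, 17:30–19:00.
Windows ≥ 30 min: 09:30–10:30, 11:00–11:30, 15:00–16:00, 17:30–19:00.
Latest start in the last window 17:30–19:00 is 19:00 − 30 min = 18:30.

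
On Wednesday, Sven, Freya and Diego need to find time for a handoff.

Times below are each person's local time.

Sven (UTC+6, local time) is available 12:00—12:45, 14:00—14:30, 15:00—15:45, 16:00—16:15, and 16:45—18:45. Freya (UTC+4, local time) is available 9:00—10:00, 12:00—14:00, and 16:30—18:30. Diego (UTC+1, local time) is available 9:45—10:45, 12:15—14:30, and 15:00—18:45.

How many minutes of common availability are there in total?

60 minutes

Sven → UTC: 06:00–06:45, 08:00–08:30, 09:00–09:45, 10:00–10:15, 10:45–12:45.
Freya → UTC: 05:00–06:00, 08:00–10:00, 12:30–14:30.
Diego → UTC: 08:45–09:45, 11:15–13:30, 14:00–17:45.
Sven ∩ Freya: 08:00–08:30, 09:00–09:45, 12:30–12:45.
Sven ∩ Freya ∩ Diego: 09:00–09:45, 12:30–12:45.
Total common minutes: 45 + 15 = 60.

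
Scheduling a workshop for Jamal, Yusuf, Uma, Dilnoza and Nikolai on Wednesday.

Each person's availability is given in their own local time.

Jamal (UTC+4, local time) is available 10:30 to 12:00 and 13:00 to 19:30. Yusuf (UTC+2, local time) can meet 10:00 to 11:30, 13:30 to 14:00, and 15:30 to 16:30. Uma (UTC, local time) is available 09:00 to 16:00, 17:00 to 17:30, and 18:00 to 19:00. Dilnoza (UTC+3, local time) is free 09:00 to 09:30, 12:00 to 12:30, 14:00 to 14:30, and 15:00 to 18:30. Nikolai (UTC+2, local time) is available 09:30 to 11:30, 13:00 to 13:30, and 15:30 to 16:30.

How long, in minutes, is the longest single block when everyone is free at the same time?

Jamal → UTC: 06:30–08:00, 09:00–15:30.
Yusuf → UTC: 08:00–09:30, 11:30–12:00, 13:30–14:30.
Uma → UTC: 09:00–16:00, 17:00–17:30, 18:00–19:00.
Dilnoza → UTC: 06:00–06:30, 09:00–09:30, 11:00–11:30, 12:00–15:30.
Nikolai → UTC: 07:30–09:30, 11:00–11:30, 13:30–14:30.
Jamal ∩ Yusuf: 09:00–09:30, 11:30–12:00, 13:30–14:30.
Jamal ∩ Yusuf ∩ Uma: 09:00–09:30, 11:30–12:00, 13:30–14:30.
Jamal ∩ Yusuf ∩ Uma ∩ Dilnoza: 09:00–09:30, 13:30–14:30.
Jamal ∩ Yusuf ∩ Uma ∩ Dilnoza ∩ Nikolai: 09:00–09:30, 13:30–14:30.
Common window lengths: 30, 60 min; longest is 60.

60 minutes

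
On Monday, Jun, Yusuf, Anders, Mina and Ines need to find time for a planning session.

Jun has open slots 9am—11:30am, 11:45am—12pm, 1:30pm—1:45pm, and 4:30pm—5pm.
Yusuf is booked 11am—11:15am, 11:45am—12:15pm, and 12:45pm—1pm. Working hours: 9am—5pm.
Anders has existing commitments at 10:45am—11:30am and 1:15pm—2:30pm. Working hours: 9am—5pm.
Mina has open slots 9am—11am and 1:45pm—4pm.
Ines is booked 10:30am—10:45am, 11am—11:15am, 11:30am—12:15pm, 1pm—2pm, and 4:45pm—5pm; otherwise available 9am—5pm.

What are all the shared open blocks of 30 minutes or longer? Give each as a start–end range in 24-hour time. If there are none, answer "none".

09:00–10:30

Yusuf free within 09:00–17:00: 09:00–11:00, 11:15–11:45, 12:15–12:45, 13:00–17:00.
Anders free within 09:00–17:00: 09:00–10:45, 11:30–13:15, 14:30–17:00.
Ines free within 09:00–17:00: 09:00–10:30, 10:45–11:00, 11:15–11:30, 12:15–13:00, 14:00–16:45.
Jun ∩ Yusuf: 09:00–11:00, 11:15–11:30, 13:30–13:45, 16:30–17:00.
Jun ∩ Yusuf ∩ Anders: 09:00–10:45, 16:30–17:00.
Jun ∩ Yusuf ∩ Anders ∩ Mina: 09:00–10:45.
Jun ∩ Yusuf ∩ Anders ∩ Mina ∩ Ines: 09:00–10:30.
Windows ≥ 30 min: 09:00–10:30.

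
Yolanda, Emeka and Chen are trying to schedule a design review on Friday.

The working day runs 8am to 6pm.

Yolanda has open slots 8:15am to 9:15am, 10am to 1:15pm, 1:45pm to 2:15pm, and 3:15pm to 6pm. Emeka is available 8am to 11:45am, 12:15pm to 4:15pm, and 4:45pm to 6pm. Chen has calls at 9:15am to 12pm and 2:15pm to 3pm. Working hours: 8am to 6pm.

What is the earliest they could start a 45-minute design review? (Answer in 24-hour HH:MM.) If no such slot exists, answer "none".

08:15

Chen free within 08:00–18:00: 08:00–09:15, 12:00–14:15, 15:00–18:00.
Yolanda ∩ Emeka: 08:15–09:15, 10:00–11:45, 12:15–13:15, 13:45–14:15, 15:15–16:15, 16:45–18:00.
Yolanda ∩ Emeka ∩ Chen: 08:15–09:15, 12:15–13:15, 13:45–14:15, 15:15–16:15, 16:45–18:00.
Windows ≥ 45 min: 08:15–09:15, 12:15–13:15, 15:15–16:15, 16:45–18:00.
Earliest such window starts at 08:15.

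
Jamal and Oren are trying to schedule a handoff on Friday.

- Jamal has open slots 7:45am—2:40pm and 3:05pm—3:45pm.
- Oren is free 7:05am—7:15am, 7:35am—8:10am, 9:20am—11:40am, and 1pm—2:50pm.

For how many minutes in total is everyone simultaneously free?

265 minutes

Jamal ∩ Oren: 07:45–08:10, 09:20–11:40, 13:00–14:40.
Total common minutes: 25 + 140 + 100 = 265.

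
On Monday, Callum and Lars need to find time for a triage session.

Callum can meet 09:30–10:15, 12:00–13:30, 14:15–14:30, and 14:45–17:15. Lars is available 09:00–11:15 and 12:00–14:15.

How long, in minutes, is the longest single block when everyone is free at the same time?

90 minutes

Callum ∩ Lars: 09:30–10:15, 12:00–13:30.
Common window lengths: 45, 90 min; longest is 90.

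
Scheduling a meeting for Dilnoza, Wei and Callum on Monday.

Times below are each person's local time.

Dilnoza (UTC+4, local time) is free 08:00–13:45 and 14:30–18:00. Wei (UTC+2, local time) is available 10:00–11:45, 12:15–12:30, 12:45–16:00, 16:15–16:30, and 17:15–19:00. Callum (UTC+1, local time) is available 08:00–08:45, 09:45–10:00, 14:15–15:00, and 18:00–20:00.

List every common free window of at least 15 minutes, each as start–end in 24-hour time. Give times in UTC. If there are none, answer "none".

Dilnoza → UTC: 04:00–09:45, 10:30–14:00.
Wei → UTC: 08:00–09:45, 10:15–10:30, 10:45–14:00, 14:15–14:30, 15:15–17:00.
Callum → UTC: 07:00–07:45, 08:45–09:00, 13:15–14:00, 17:00–19:00.
Dilnoza ∩ Wei: 08:00–09:45, 10:45–14:00.
Dilnoza ∩ Wei ∩ Callum: 08:45–09:00, 13:15–14:00.
Windows ≥ 15 min: 08:45–09:00, 13:15–14:00.

08:45–09:00, 13:15–14:00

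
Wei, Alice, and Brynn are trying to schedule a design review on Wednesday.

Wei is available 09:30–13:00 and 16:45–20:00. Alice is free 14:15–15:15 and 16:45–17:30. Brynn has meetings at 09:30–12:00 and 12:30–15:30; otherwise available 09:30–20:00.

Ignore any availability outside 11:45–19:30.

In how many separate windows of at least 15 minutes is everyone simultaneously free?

1

Brynn free within 09:30–20:00: 12:00–12:30, 15:30–20:00.
Wei ∩ Alice: 16:45–17:30.
Wei ∩ Alice ∩ Brynn: 16:45–17:30.
Restricted to 11:45–19:30: 16:45–17:30.
Windows ≥ 15 min: 16:45–17:30.
That's 1 window.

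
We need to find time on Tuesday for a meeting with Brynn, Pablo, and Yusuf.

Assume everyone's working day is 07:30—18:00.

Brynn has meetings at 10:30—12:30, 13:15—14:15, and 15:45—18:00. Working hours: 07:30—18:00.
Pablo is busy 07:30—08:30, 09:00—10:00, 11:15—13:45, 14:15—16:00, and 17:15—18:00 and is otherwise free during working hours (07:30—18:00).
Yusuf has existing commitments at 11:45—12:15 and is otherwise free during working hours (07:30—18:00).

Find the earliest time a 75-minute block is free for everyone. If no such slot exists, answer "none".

Brynn free within 07:30–18:00: 07:30–10:30, 12:30–13:15, 14:15–15:45.
Pablo free within 07:30–18:00: 08:30–09:00, 10:00–11:15, 13:45–14:15, 16:00–17:15.
Yusuf free within 07:30–18:00: 07:30–11:45, 12:15–18:00.
Brynn ∩ Pablo: 08:30–09:00, 10:00–10:30.
Brynn ∩ Pablo ∩ Yusuf: 08:30–09:00, 10:00–10:30.
Windows ≥ 75 min: (none).

none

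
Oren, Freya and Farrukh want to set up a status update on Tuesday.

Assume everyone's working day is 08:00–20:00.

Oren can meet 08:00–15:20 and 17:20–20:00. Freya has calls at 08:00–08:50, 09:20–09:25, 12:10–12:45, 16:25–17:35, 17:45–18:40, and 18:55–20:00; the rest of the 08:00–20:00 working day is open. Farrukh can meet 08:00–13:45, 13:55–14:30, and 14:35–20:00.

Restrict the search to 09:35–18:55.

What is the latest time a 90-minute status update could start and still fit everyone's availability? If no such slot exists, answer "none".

10:40

Freya free within 08:00–20:00: 08:50–09:20, 09:25–12:10, 12:45–16:25, 17:35–17:45, 18:40–18:55.
Oren ∩ Freya: 08:50–09:20, 09:25–12:10, 12:45–15:20, 17:35–17:45, 18:40–18:55.
Oren ∩ Freya ∩ Farrukh: 08:50–09:20, 09:25–12:10, 12:45–13:45, 13:55–14:30, 14:35–15:20, 17:35–17:45, 18:40–18:55.
Restricted to 09:35–18:55: 09:35–12:10, 12:45–13:45, 13:55–14:30, 14:35–15:20, 17:35–17:45, 18:40–18:55.
Windows ≥ 90 min: 09:35–12:10.
Latest start in the last window 09:35–12:10 is 12:10 − 90 min = 10:40.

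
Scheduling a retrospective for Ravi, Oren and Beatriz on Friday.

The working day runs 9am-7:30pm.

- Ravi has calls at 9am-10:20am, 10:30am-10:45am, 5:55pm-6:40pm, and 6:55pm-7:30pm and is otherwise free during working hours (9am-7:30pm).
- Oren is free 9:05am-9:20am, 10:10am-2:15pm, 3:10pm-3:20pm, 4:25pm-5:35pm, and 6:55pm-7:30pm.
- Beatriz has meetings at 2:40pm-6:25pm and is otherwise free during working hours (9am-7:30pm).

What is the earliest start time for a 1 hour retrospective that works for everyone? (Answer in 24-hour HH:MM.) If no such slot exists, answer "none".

10:45

Ravi free within 09:00–19:30: 10:20–10:30, 10:45–17:55, 18:40–18:55.
Beatriz free within 09:00–19:30: 09:00–14:40, 18:25–19:30.
Ravi ∩ Oren: 10:20–10:30, 10:45–14:15, 15:10–15:20, 16:25–17:35.
Ravi ∩ Oren ∩ Beatriz: 10:20–10:30, 10:45–14:15.
Windows ≥ 60 min: 10:45–14:15.
Earliest such window starts at 10:45.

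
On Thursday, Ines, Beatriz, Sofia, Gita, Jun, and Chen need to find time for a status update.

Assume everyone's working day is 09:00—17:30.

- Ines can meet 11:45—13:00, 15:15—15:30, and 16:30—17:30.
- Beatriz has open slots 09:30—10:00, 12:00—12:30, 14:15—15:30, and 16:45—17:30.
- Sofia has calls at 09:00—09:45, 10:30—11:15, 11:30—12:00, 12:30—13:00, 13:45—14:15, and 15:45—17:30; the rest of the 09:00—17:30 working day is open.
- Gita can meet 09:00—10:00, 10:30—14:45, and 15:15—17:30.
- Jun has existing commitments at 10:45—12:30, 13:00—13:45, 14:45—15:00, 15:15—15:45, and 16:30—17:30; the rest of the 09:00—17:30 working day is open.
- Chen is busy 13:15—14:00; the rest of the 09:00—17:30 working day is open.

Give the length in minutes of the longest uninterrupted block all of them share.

Sofia free within 09:00–17:30: 09:45–10:30, 11:15–11:30, 12:00–12:30, 13:00–13:45, 14:15–15:45.
Jun free within 09:00–17:30: 09:00–10:45, 12:30–13:00, 13:45–14:45, 15:00–15:15, 15:45–16:30.
Chen free within 09:00–17:30: 09:00–13:15, 14:00–17:30.
Ines ∩ Beatriz: 12:00–12:30, 15:15–15:30, 16:45–17:30.
Ines ∩ Beatriz ∩ Sofia: 12:00–12:30, 15:15–15:30.
Ines ∩ Beatriz ∩ Sofia ∩ Gita: 12:00–12:30, 15:15–15:30.
Ines ∩ Beatriz ∩ Sofia ∩ Gita ∩ Jun: (none).
Ines ∩ Beatriz ∩ Sofia ∩ Gita ∩ Jun ∩ Chen: (none).
No common window.

0 minutes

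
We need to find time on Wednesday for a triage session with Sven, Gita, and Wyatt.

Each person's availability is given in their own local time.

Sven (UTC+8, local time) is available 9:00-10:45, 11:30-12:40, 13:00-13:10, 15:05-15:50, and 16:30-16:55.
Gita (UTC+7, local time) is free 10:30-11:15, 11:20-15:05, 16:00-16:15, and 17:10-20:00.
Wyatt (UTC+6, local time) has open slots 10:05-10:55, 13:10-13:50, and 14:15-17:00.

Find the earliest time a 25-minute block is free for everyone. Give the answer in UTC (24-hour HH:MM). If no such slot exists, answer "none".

Sven → UTC: 01:00–02:45, 03:30–04:40, 05:00–05:10, 07:05–07:50, 08:30–08:55.
Gita → UTC: 03:30–04:15, 04:20–08:05, 09:00–09:15, 10:10–13:00.
Wyatt → UTC: 04:05–04:55, 07:10–07:50, 08:15–11:00.
Sven ∩ Gita: 03:30–04:15, 04:20–04:40, 05:00–05:10, 07:05–07:50.
Sven ∩ Gita ∩ Wyatt: 04:05–04:15, 04:20–04:40, 07:10–07:50.
Windows ≥ 25 min: 07:10–07:50.
Earliest such window starts at 07:10.

07:10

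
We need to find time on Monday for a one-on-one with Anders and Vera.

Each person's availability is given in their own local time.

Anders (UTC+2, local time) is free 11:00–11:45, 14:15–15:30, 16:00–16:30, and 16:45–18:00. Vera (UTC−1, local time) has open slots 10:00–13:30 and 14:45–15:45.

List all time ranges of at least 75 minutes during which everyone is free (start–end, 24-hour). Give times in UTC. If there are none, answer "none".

Anders → UTC: 09:00–09:45, 12:15–13:30, 14:00–14:30, 14:45–16:00.
Vera → UTC: 11:00–14:30, 15:45–16:45.
Anders ∩ Vera: 12:15–13:30, 14:00–14:30, 15:45–16:00.
Windows ≥ 75 min: 12:15–13:30.

12:15–13:30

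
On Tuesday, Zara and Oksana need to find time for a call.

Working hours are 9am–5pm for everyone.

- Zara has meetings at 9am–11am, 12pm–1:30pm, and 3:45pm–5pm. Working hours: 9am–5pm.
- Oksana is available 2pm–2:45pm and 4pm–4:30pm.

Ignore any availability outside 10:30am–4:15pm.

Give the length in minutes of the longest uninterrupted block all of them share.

45 minutes

Zara free within 09:00–17:00: 11:00–12:00, 13:30–15:45.
Zara ∩ Oksana: 14:00–14:45.
Restricted to 10:30–16:15: 14:00–14:45.
Single common window of 45 minutes.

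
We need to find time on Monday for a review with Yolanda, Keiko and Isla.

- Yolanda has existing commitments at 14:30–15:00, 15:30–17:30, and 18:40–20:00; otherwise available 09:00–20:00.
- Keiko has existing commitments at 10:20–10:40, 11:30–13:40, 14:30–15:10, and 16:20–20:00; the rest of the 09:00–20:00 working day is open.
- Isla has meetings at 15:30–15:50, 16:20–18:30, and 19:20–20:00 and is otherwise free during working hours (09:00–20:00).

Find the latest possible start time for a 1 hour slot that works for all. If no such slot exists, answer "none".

Yolanda free within 09:00–20:00: 09:00–14:30, 15:00–15:30, 17:30–18:40.
Keiko free within 09:00–20:00: 09:00–10:20, 10:40–11:30, 13:40–14:30, 15:10–16:20.
Isla free within 09:00–20:00: 09:00–15:30, 15:50–16:20, 18:30–19:20.
Yolanda ∩ Keiko: 09:00–10:20, 10:40–11:30, 13:40–14:30, 15:10–15:30.
Yolanda ∩ Keiko ∩ Isla: 09:00–10:20, 10:40–11:30, 13:40–14:30, 15:10–15:30.
Windows ≥ 60 min: 09:00–10:20.
Latest start in the last window 09:00–10:20 is 10:20 − 60 min = 09:20.

09:20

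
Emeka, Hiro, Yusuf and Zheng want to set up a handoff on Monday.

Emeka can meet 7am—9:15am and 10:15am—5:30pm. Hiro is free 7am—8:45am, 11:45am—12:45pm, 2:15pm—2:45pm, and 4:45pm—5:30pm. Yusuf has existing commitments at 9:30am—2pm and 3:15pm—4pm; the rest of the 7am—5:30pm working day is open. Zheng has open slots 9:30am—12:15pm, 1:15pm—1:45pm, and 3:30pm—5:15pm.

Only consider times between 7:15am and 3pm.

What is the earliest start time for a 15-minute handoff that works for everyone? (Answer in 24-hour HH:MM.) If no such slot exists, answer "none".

Yusuf free within 07:00–17:30: 07:00–09:30, 14:00–15:15, 16:00–17:30.
Emeka ∩ Hiro: 07:00–08:45, 11:45–12:45, 14:15–14:45, 16:45–17:30.
Emeka ∩ Hiro ∩ Yusuf: 07:00–08:45, 14:15–14:45, 16:45–17:30.
Emeka ∩ Hiro ∩ Yusuf ∩ Zheng: 16:45–17:15.
Restricted to 07:15–15:00: (none).
Windows ≥ 15 min: (none).

none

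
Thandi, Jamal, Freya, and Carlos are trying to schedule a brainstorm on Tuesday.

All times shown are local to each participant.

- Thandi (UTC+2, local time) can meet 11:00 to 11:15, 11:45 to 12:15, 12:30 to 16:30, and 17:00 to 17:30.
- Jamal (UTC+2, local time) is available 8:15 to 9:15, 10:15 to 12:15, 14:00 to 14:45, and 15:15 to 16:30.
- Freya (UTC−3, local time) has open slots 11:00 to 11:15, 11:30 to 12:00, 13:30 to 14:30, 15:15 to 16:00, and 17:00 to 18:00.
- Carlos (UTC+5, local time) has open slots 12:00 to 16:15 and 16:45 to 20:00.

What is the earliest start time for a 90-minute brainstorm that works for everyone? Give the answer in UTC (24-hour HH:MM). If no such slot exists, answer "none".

none

Thandi → UTC: 09:00–09:15, 09:45–10:15, 10:30–14:30, 15:00–15:30.
Jamal → UTC: 06:15–07:15, 08:15–10:15, 12:00–12:45, 13:15–14:30.
Freya → UTC: 14:00–14:15, 14:30–15:00, 16:30–17:30, 18:15–19:00, 20:00–21:00.
Carlos → UTC: 07:00–11:15, 11:45–15:00.
Thandi ∩ Jamal: 09:00–09:15, 09:45–10:15, 12:00–12:45, 13:15–14:30.
Thandi ∩ Jamal ∩ Freya: 14:00–14:15.
Thandi ∩ Jamal ∩ Freya ∩ Carlos: 14:00–14:15.
Windows ≥ 90 min: (none).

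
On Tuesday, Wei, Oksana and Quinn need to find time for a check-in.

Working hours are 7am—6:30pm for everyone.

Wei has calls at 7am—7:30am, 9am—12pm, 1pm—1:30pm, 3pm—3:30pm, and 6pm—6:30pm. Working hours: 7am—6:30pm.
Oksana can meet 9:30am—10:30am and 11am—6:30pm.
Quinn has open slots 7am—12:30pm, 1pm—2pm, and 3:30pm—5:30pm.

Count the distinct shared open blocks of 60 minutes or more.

1

Wei free within 07:00–18:30: 07:30–09:00, 12:00–13:00, 13:30–15:00, 15:30–18:00.
Wei ∩ Oksana: 12:00–13:00, 13:30–15:00, 15:30–18:00.
Wei ∩ Oksana ∩ Quinn: 12:00–12:30, 13:30–14:00, 15:30–17:30.
Windows ≥ 60 min: 15:30–17:30.
That's 1 window.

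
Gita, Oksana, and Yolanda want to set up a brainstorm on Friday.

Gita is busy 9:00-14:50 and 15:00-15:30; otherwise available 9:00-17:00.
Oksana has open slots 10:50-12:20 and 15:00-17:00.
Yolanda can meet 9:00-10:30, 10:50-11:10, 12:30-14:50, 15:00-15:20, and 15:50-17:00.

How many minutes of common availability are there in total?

Gita free within 09:00–17:00: 14:50–15:00, 15:30–17:00.
Gita ∩ Oksana: 15:30–17:00.
Gita ∩ Oksana ∩ Yolanda: 15:50–17:00.
Total common minutes: 70.

70 minutes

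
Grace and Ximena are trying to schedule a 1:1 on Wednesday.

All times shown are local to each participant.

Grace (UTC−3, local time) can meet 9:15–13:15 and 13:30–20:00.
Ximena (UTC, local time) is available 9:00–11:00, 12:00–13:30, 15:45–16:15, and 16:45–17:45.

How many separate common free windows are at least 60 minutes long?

Grace → UTC: 12:15–16:15, 16:30–23:00.
Ximena → UTC: 09:00–11:00, 12:00–13:30, 15:45–16:15, 16:45–17:45.
Grace ∩ Ximena: 12:15–13:30, 15:45–16:15, 16:45–17:45.
Windows ≥ 60 min: 12:15–13:30, 16:45–17:45.
That's 2 windows.

2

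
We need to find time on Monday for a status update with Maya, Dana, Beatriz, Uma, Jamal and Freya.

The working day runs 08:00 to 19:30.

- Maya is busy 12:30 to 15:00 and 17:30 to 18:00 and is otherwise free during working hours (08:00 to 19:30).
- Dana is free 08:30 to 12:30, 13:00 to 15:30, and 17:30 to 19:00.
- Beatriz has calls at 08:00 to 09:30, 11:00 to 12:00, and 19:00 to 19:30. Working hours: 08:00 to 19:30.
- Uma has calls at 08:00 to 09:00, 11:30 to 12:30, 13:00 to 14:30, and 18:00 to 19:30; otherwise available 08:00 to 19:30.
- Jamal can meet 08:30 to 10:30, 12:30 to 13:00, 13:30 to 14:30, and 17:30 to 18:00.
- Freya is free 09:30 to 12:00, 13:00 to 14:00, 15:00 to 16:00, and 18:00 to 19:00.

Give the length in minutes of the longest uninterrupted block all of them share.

60 minutes

Maya free within 08:00–19:30: 08:00–12:30, 15:00–17:30, 18:00–19:30.
Beatriz free within 08:00–19:30: 09:30–11:00, 12:00–19:00.
Uma free within 08:00–19:30: 09:00–11:30, 12:30–13:00, 14:30–18:00.
Maya ∩ Dana: 08:30–12:30, 15:00–15:30, 18:00–19:00.
Maya ∩ Dana ∩ Beatriz: 09:30–11:00, 12:00–12:30, 15:00–15:30, 18:00–19:00.
Maya ∩ Dana ∩ Beatriz ∩ Uma: 09:30–11:00, 15:00–15:30.
Maya ∩ Dana ∩ Beatriz ∩ Uma ∩ Jamal: 09:30–10:30.
Maya ∩ Dana ∩ Beatriz ∩ Uma ∩ Jamal ∩ Freya: 09:30–10:30.
Single common window of 60 minutes.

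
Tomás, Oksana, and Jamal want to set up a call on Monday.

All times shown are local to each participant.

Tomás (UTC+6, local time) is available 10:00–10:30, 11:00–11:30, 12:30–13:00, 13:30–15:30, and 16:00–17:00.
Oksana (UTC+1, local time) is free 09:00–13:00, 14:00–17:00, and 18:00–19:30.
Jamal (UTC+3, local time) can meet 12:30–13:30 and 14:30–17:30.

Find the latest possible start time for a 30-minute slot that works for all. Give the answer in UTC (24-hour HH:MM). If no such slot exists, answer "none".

Tomás → UTC: 04:00–04:30, 05:00–05:30, 06:30–07:00, 07:30–09:30, 10:00–11:00.
Oksana → UTC: 08:00–12:00, 13:00–16:00, 17:00–18:30.
Jamal → UTC: 09:30–10:30, 11:30–14:30.
Tomás ∩ Oksana: 08:00–09:30, 10:00–11:00.
Tomás ∩ Oksana ∩ Jamal: 10:00–10:30.
Windows ≥ 30 min: 10:00–10:30.
Latest start in the last window 10:00–10:30 is 10:30 − 30 min = 10:00.

10:00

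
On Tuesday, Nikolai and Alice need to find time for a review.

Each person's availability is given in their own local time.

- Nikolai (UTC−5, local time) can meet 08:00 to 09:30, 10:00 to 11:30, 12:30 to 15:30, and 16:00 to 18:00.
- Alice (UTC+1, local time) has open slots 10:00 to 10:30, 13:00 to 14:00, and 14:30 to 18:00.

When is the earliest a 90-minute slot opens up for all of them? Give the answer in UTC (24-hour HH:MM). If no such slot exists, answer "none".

15:00

Nikolai → UTC: 13:00–14:30, 15:00–16:30, 17:30–20:30, 21:00–23:00.
Alice → UTC: 09:00–09:30, 12:00–13:00, 13:30–17:00.
Nikolai ∩ Alice: 13:30–14:30, 15:00–16:30.
Windows ≥ 90 min: 15:00–16:30.
Earliest such window starts at 15:00.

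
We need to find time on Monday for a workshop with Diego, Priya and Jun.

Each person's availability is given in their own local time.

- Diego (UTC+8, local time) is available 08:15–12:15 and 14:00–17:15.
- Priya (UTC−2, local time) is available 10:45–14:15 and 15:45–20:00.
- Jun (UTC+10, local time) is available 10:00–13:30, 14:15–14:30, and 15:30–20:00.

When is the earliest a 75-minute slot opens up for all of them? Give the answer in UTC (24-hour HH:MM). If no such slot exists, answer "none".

Diego → UTC: 00:15–04:15, 06:00–09:15.
Priya → UTC: 12:45–16:15, 17:45–22:00.
Jun → UTC: 00:00–03:30, 04:15–04:30, 05:30–10:00.
Diego ∩ Priya: (none).
Diego ∩ Priya ∩ Jun: (none).
Windows ≥ 75 min: (none).

none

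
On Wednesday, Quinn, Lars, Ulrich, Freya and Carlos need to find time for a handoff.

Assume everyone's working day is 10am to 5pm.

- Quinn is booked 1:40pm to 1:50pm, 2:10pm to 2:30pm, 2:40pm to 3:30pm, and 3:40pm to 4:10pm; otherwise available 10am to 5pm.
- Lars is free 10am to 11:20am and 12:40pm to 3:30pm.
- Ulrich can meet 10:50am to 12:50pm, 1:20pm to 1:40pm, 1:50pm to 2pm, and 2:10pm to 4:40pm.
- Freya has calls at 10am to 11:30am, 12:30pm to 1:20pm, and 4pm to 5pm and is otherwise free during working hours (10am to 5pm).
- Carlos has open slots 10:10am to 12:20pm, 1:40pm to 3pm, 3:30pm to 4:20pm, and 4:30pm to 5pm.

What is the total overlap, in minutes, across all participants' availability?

Quinn free within 10:00–17:00: 10:00–13:40, 13:50–14:10, 14:30–14:40, 15:30–15:40, 16:10–17:00.
Freya free within 10:00–17:00: 11:30–12:30, 13:20–16:00.
Quinn ∩ Lars: 10:00–11:20, 12:40–13:40, 13:50–14:10, 14:30–14:40.
Quinn ∩ Lars ∩ Ulrich: 10:50–11:20, 12:40–12:50, 13:20–13:40, 13:50–14:00, 14:30–14:40.
Quinn ∩ Lars ∩ Ulrich ∩ Freya: 13:20–13:40, 13:50–14:00, 14:30–14:40.
Quinn ∩ Lars ∩ Ulrich ∩ Freya ∩ Carlos: 13:50–14:00, 14:30–14:40.
Total common minutes: 10 + 10 = 20.

20 minutes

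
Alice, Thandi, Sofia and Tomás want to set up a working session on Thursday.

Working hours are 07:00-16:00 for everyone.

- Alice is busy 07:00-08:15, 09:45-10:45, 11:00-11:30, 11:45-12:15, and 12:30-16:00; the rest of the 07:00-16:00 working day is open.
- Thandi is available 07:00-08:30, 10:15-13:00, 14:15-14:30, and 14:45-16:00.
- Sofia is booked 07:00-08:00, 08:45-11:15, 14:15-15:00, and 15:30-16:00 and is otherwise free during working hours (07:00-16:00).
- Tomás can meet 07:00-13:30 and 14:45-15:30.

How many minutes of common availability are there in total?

Alice free within 07:00–16:00: 08:15–09:45, 10:45–11:00, 11:30–11:45, 12:15–12:30.
Sofia free within 07:00–16:00: 08:00–08:45, 11:15–14:15, 15:00–15:30.
Alice ∩ Thandi: 08:15–08:30, 10:45–11:00, 11:30–11:45, 12:15–12:30.
Alice ∩ Thandi ∩ Sofia: 08:15–08:30, 11:30–11:45, 12:15–12:30.
Alice ∩ Thandi ∩ Sofia ∩ Tomás: 08:15–08:30, 11:30–11:45, 12:15–12:30.
Total common minutes: 15 + 15 + 15 = 45.

45 minutes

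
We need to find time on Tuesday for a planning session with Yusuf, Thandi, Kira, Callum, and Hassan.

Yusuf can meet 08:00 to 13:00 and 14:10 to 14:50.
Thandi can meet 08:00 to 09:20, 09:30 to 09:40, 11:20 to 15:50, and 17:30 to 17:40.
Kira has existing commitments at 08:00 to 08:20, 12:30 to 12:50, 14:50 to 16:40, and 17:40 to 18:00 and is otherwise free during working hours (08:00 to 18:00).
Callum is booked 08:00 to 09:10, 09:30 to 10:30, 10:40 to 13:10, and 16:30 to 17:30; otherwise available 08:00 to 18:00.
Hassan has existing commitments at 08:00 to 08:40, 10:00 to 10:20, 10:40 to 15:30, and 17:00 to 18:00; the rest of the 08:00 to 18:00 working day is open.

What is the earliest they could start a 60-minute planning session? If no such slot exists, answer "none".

Kira free within 08:00–18:00: 08:20–12:30, 12:50–14:50, 16:40–17:40.
Callum free within 08:00–18:00: 09:10–09:30, 10:30–10:40, 13:10–16:30, 17:30–18:00.
Hassan free within 08:00–18:00: 08:40–10:00, 10:20–10:40, 15:30–17:00.
Yusuf ∩ Thandi: 08:00–09:20, 09:30–09:40, 11:20–13:00, 14:10–14:50.
Yusuf ∩ Thandi ∩ Kira: 08:20–09:20, 09:30–09:40, 11:20–12:30, 12:50–13:00, 14:10–14:50.
Yusuf ∩ Thandi ∩ Kira ∩ Callum: 09:10–09:20, 14:10–14:50.
Yusuf ∩ Thandi ∩ Kira ∩ Callum ∩ Hassan: 09:10–09:20.
Windows ≥ 60 min: (none).

none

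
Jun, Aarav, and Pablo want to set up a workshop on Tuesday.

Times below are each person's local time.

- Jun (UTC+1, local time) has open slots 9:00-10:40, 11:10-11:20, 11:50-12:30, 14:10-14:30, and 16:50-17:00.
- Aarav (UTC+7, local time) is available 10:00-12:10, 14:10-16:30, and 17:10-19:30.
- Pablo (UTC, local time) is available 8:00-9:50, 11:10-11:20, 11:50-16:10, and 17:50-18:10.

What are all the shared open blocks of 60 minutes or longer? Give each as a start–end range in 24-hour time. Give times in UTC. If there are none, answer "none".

08:00–09:30

Jun → UTC: 08:00–09:40, 10:10–10:20, 10:50–11:30, 13:10–13:30, 15:50–16:00.
Aarav → UTC: 03:00–05:10, 07:10–09:30, 10:10–12:30.
Pablo → UTC: 08:00–09:50, 11:10–11:20, 11:50–16:10, 17:50–18:10.
Jun ∩ Aarav: 08:00–09:30, 10:10–10:20, 10:50–11:30.
Jun ∩ Aarav ∩ Pablo: 08:00–09:30, 11:10–11:20.
Windows ≥ 60 min: 08:00–09:30.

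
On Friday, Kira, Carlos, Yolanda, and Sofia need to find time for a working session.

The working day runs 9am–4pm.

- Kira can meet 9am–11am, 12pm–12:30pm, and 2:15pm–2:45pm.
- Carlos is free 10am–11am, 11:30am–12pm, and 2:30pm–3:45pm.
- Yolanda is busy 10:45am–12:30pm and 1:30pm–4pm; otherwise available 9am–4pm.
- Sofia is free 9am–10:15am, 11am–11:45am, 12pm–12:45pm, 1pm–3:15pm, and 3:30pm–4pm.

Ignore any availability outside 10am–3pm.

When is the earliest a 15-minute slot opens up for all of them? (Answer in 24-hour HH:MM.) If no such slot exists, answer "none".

Yolanda free within 09:00–16:00: 09:00–10:45, 12:30–13:30.
Kira ∩ Carlos: 10:00–11:00, 14:30–14:45.
Kira ∩ Carlos ∩ Yolanda: 10:00–10:45.
Kira ∩ Carlos ∩ Yolanda ∩ Sofia: 10:00–10:15.
Restricted to 10:00–15:00: 10:00–10:15.
Windows ≥ 15 min: 10:00–10:15.
Earliest such window starts at 10:00.

10:00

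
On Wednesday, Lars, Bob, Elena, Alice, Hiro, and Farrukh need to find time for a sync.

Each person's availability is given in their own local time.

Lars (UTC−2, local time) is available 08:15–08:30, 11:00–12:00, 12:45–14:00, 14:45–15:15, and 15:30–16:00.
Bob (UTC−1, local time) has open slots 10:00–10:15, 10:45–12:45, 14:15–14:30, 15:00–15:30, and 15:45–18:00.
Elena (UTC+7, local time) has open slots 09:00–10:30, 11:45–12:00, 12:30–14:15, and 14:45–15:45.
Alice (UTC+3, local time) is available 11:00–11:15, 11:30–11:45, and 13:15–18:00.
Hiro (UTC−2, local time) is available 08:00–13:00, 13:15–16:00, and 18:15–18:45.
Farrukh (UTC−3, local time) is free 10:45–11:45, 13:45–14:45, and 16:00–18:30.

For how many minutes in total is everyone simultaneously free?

0 minutes

Lars → UTC: 10:15–10:30, 13:00–14:00, 14:45–16:00, 16:45–17:15, 17:30–18:00.
Bob → UTC: 11:00–11:15, 11:45–13:45, 15:15–15:30, 16:00–16:30, 16:45–19:00.
Elena → UTC: 02:00–03:30, 04:45–05:00, 05:30–07:15, 07:45–08:45.
Alice → UTC: 08:00–08:15, 08:30–08:45, 10:15–15:00.
Hiro → UTC: 10:00–15:00, 15:15–18:00, 20:15–20:45.
Farrukh → UTC: 13:45–14:45, 16:45–17:45, 19:00–21:30.
Lars ∩ Bob: 13:00–13:45, 15:15–15:30, 16:45–17:15, 17:30–18:00.
Lars ∩ Bob ∩ Elena: (none).
Lars ∩ Bob ∩ Elena ∩ Alice: (none).
Lars ∩ Bob ∩ Elena ∩ Alice ∩ Hiro: (none).
Lars ∩ Bob ∩ Elena ∩ Alice ∩ Hiro ∩ Farrukh: (none).
Total common minutes: 0.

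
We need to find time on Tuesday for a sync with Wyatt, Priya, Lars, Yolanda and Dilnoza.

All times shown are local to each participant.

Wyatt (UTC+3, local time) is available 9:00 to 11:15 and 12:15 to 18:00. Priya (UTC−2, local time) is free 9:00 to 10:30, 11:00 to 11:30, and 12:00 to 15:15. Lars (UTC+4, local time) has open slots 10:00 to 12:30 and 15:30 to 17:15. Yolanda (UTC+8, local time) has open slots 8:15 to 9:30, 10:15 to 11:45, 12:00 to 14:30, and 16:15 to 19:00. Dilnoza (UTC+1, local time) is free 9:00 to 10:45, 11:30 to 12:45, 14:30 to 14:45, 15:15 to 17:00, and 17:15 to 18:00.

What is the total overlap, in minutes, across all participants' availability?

Wyatt → UTC: 06:00–08:15, 09:15–15:00.
Priya → UTC: 11:00–12:30, 13:00–13:30, 14:00–17:15.
Lars → UTC: 06:00–08:30, 11:30–13:15.
Yolanda → UTC: 00:15–01:30, 02:15–03:45, 04:00–06:30, 08:15–11:00.
Dilnoza → UTC: 08:00–09:45, 10:30–11:45, 13:30–13:45, 14:15–16:00, 16:15–17:00.
Wyatt ∩ Priya: 11:00–12:30, 13:00–13:30, 14:00–15:00.
Wyatt ∩ Priya ∩ Lars: 11:30–12:30, 13:00–13:15.
Wyatt ∩ Priya ∩ Lars ∩ Yolanda: (none).
Wyatt ∩ Priya ∩ Lars ∩ Yolanda ∩ Dilnoza: (none).
Total common minutes: 0.

0 minutes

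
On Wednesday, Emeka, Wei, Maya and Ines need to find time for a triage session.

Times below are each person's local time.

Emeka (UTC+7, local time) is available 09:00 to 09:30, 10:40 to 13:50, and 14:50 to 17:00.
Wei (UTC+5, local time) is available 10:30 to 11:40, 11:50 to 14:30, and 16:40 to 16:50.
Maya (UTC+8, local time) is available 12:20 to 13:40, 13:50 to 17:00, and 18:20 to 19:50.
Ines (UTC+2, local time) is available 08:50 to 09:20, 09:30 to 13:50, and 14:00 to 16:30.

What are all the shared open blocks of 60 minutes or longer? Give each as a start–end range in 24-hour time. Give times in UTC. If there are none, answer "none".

Emeka → UTC: 02:00–02:30, 03:40–06:50, 07:50–10:00.
Wei → UTC: 05:30–06:40, 06:50–09:30, 11:40–11:50.
Maya → UTC: 04:20–05:40, 05:50–09:00, 10:20–11:50.
Ines → UTC: 06:50–07:20, 07:30–11:50, 12:00–14:30.
Emeka ∩ Wei: 05:30–06:40, 07:50–09:30.
Emeka ∩ Wei ∩ Maya: 05:30–05:40, 05:50–06:40, 07:50–09:00.
Emeka ∩ Wei ∩ Maya ∩ Ines: 07:50–09:00.
Windows ≥ 60 min: 07:50–09:00.

07:50–09:00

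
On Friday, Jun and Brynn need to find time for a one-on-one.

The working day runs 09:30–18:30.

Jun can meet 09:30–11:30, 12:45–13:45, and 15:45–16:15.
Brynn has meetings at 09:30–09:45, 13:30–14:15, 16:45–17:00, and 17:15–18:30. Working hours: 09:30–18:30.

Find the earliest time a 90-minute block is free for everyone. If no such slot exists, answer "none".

09:45

Brynn free within 09:30–18:30: 09:45–13:30, 14:15–16:45, 17:00–17:15.
Jun ∩ Brynn: 09:45–11:30, 12:45–13:30, 15:45–16:15.
Windows ≥ 90 min: 09:45–11:30.
Earliest such window starts at 09:45.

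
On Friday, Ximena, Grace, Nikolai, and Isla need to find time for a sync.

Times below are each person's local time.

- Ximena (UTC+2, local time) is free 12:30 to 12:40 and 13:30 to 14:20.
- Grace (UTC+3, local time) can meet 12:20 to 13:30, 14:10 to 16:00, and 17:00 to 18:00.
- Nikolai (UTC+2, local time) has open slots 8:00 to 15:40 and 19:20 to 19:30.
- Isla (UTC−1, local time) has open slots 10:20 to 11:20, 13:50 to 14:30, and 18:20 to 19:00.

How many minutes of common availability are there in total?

50 minutes

Ximena → UTC: 10:30–10:40, 11:30–12:20.
Grace → UTC: 09:20–10:30, 11:10–13:00, 14:00–15:00.
Nikolai → UTC: 06:00–13:40, 17:20–17:30.
Isla → UTC: 11:20–12:20, 14:50–15:30, 19:20–20:00.
Ximena ∩ Grace: 11:30–12:20.
Ximena ∩ Grace ∩ Nikolai: 11:30–12:20.
Ximena ∩ Grace ∩ Nikolai ∩ Isla: 11:30–12:20.
Total common minutes: 50.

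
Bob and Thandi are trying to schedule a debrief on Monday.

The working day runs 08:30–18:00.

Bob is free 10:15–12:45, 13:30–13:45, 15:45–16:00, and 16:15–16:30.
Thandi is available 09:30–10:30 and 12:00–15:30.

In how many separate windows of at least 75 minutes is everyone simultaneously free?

Bob ∩ Thandi: 10:15–10:30, 12:00–12:45, 13:30–13:45.
Windows ≥ 75 min: (none).
That's 0 windows.

0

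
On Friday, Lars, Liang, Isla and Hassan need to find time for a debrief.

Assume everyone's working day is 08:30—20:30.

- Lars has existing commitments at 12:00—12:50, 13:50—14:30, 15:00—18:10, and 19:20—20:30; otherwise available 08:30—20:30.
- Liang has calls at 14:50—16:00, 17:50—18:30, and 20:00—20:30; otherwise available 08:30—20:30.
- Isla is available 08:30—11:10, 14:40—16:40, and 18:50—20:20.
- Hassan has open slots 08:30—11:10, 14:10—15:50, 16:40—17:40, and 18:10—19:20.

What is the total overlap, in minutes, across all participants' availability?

200 minutes

Lars free within 08:30–20:30: 08:30–12:00, 12:50–13:50, 14:30–15:00, 18:10–19:20.
Liang free within 08:30–20:30: 08:30–14:50, 16:00–17:50, 18:30–20:00.
Lars ∩ Liang: 08:30–12:00, 12:50–13:50, 14:30–14:50, 18:30–19:20.
Lars ∩ Liang ∩ Isla: 08:30–11:10, 14:40–14:50, 18:50–19:20.
Lars ∩ Liang ∩ Isla ∩ Hassan: 08:30–11:10, 14:40–14:50, 18:50–19:20.
Total common minutes: 160 + 10 + 30 = 200.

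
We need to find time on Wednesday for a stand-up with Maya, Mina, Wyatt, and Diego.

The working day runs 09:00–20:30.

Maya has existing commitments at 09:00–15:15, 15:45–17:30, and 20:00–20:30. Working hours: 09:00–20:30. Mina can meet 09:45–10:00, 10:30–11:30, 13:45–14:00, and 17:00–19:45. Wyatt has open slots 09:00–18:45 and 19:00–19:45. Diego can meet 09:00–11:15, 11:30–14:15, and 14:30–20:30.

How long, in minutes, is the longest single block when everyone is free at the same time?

75 minutes

Maya free within 09:00–20:30: 15:15–15:45, 17:30–20:00.
Maya ∩ Mina: 17:30–19:45.
Maya ∩ Mina ∩ Wyatt: 17:30–18:45, 19:00–19:45.
Maya ∩ Mina ∩ Wyatt ∩ Diego: 17:30–18:45, 19:00–19:45.
Common window lengths: 75, 45 min; longest is 75.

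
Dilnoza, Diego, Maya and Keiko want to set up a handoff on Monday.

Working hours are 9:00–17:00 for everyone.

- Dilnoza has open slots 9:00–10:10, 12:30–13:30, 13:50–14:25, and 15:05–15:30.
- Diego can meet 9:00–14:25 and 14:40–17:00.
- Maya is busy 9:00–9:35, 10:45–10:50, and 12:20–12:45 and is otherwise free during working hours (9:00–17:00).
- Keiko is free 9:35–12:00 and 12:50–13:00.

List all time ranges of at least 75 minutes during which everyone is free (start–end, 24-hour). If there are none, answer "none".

Maya free within 09:00–17:00: 09:35–10:45, 10:50–12:20, 12:45–17:00.
Dilnoza ∩ Diego: 09:00–10:10, 12:30–13:30, 13:50–14:25, 15:05–15:30.
Dilnoza ∩ Diego ∩ Maya: 09:35–10:10, 12:45–13:30, 13:50–14:25, 15:05–15:30.
Dilnoza ∩ Diego ∩ Maya ∩ Keiko: 09:35–10:10, 12:50–13:00.
Windows ≥ 75 min: (none).

none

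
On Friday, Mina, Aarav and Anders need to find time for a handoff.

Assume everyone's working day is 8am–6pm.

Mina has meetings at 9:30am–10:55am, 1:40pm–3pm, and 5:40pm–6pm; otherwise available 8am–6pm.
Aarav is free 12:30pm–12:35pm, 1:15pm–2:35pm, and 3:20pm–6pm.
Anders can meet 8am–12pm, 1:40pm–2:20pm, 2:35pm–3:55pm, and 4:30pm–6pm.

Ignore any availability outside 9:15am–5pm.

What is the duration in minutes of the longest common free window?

35 minutes

Mina free within 08:00–18:00: 08:00–09:30, 10:55–13:40, 15:00–17:40.
Mina ∩ Aarav: 12:30–12:35, 13:15–13:40, 15:20–17:40.
Mina ∩ Aarav ∩ Anders: 15:20–15:55, 16:30–17:40.
Restricted to 09:15–17:00: 15:20–15:55, 16:30–17:00.
Common window lengths: 35, 30 min; longest is 35.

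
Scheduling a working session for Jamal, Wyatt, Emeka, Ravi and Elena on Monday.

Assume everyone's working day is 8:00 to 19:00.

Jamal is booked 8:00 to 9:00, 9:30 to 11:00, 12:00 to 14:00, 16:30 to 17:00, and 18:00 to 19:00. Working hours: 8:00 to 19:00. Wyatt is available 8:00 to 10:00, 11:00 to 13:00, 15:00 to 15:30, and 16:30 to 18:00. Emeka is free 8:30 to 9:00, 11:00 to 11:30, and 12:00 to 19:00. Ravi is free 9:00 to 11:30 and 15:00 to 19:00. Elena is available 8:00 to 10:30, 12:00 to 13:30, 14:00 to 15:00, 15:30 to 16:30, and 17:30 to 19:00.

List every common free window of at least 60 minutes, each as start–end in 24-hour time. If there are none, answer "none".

Jamal free within 08:00–19:00: 09:00–09:30, 11:00–12:00, 14:00–16:30, 17:00–18:00.
Jamal ∩ Wyatt: 09:00–09:30, 11:00–12:00, 15:00–15:30, 17:00–18:00.
Jamal ∩ Wyatt ∩ Emeka: 11:00–11:30, 15:00–15:30, 17:00–18:00.
Jamal ∩ Wyatt ∩ Emeka ∩ Ravi: 11:00–11:30, 15:00–15:30, 17:00–18:00.
Jamal ∩ Wyatt ∩ Emeka ∩ Ravi ∩ Elena: 17:30–18:00.
Windows ≥ 60 min: (none).

none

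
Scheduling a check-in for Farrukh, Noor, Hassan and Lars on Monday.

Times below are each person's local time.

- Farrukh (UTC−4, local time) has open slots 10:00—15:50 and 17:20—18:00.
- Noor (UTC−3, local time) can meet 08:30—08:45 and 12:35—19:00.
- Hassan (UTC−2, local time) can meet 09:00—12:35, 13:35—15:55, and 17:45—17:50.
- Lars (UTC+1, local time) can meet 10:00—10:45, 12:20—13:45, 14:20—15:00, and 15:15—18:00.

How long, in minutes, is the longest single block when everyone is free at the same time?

Farrukh → UTC: 14:00–19:50, 21:20–22:00.
Noor → UTC: 11:30–11:45, 15:35–22:00.
Hassan → UTC: 11:00–14:35, 15:35–17:55, 19:45–19:50.
Lars → UTC: 09:00–09:45, 11:20–12:45, 13:20–14:00, 14:15–17:00.
Farrukh ∩ Noor: 15:35–19:50, 21:20–22:00.
Farrukh ∩ Noor ∩ Hassan: 15:35–17:55, 19:45–19:50.
Farrukh ∩ Noor ∩ Hassan ∩ Lars: 15:35–17:00.
Single common window of 85 minutes.

85 minutes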